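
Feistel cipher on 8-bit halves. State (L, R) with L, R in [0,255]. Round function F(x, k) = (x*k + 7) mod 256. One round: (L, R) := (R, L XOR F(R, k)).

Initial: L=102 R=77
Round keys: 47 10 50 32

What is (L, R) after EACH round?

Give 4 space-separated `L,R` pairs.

Round 1 (k=47): L=77 R=76
Round 2 (k=10): L=76 R=178
Round 3 (k=50): L=178 R=135
Round 4 (k=32): L=135 R=85

Answer: 77,76 76,178 178,135 135,85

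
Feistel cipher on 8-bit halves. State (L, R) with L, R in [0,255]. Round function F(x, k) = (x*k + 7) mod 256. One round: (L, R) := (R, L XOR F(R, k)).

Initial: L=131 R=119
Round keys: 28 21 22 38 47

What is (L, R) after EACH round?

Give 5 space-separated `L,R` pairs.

Answer: 119,136 136,88 88,31 31,249 249,161

Derivation:
Round 1 (k=28): L=119 R=136
Round 2 (k=21): L=136 R=88
Round 3 (k=22): L=88 R=31
Round 4 (k=38): L=31 R=249
Round 5 (k=47): L=249 R=161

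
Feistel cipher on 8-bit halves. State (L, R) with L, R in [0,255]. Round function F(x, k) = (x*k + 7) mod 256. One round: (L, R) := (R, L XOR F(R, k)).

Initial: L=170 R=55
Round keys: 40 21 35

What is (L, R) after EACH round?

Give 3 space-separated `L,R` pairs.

Round 1 (k=40): L=55 R=53
Round 2 (k=21): L=53 R=87
Round 3 (k=35): L=87 R=217

Answer: 55,53 53,87 87,217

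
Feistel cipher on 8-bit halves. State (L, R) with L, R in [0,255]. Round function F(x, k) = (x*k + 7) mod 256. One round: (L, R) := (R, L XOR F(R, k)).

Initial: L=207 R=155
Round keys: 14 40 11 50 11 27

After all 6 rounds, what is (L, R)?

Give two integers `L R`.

Round 1 (k=14): L=155 R=78
Round 2 (k=40): L=78 R=172
Round 3 (k=11): L=172 R=37
Round 4 (k=50): L=37 R=237
Round 5 (k=11): L=237 R=19
Round 6 (k=27): L=19 R=229

Answer: 19 229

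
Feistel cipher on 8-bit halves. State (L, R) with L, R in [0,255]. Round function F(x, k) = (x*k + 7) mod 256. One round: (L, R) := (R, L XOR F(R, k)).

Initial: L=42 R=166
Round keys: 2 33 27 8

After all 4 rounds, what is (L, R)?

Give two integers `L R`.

Round 1 (k=2): L=166 R=121
Round 2 (k=33): L=121 R=6
Round 3 (k=27): L=6 R=208
Round 4 (k=8): L=208 R=129

Answer: 208 129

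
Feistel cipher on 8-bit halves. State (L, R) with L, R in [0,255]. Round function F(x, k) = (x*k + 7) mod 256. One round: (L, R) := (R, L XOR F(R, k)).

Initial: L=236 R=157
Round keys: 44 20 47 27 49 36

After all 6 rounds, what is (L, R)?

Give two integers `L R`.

Answer: 216 144

Derivation:
Round 1 (k=44): L=157 R=239
Round 2 (k=20): L=239 R=46
Round 3 (k=47): L=46 R=150
Round 4 (k=27): L=150 R=247
Round 5 (k=49): L=247 R=216
Round 6 (k=36): L=216 R=144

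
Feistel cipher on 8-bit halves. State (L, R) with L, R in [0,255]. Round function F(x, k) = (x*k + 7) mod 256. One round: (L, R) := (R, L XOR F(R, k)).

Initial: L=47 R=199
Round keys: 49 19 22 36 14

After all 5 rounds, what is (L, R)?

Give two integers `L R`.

Answer: 186 103

Derivation:
Round 1 (k=49): L=199 R=49
Round 2 (k=19): L=49 R=109
Round 3 (k=22): L=109 R=84
Round 4 (k=36): L=84 R=186
Round 5 (k=14): L=186 R=103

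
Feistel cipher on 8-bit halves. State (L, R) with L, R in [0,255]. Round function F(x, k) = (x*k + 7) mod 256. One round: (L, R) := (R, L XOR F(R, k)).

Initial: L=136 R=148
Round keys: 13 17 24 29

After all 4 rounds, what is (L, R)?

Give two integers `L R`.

Answer: 84 37

Derivation:
Round 1 (k=13): L=148 R=3
Round 2 (k=17): L=3 R=174
Round 3 (k=24): L=174 R=84
Round 4 (k=29): L=84 R=37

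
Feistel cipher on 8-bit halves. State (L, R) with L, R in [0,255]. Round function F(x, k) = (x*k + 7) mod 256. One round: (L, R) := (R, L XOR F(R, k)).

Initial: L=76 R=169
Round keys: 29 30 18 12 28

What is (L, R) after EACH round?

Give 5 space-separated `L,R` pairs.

Answer: 169,96 96,238 238,163 163,69 69,48

Derivation:
Round 1 (k=29): L=169 R=96
Round 2 (k=30): L=96 R=238
Round 3 (k=18): L=238 R=163
Round 4 (k=12): L=163 R=69
Round 5 (k=28): L=69 R=48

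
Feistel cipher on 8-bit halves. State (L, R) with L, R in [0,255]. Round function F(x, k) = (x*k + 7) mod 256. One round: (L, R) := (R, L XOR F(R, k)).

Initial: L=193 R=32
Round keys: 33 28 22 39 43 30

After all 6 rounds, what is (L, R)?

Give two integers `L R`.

Answer: 99 70

Derivation:
Round 1 (k=33): L=32 R=230
Round 2 (k=28): L=230 R=15
Round 3 (k=22): L=15 R=183
Round 4 (k=39): L=183 R=231
Round 5 (k=43): L=231 R=99
Round 6 (k=30): L=99 R=70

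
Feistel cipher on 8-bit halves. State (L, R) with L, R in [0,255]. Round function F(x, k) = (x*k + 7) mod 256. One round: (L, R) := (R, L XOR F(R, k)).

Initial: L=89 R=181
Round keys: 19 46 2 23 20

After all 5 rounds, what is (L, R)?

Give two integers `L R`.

Round 1 (k=19): L=181 R=47
Round 2 (k=46): L=47 R=204
Round 3 (k=2): L=204 R=176
Round 4 (k=23): L=176 R=27
Round 5 (k=20): L=27 R=147

Answer: 27 147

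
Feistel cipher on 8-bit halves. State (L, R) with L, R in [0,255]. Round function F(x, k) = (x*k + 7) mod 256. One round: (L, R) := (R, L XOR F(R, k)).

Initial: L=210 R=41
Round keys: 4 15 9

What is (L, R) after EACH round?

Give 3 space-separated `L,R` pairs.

Answer: 41,121 121,55 55,143

Derivation:
Round 1 (k=4): L=41 R=121
Round 2 (k=15): L=121 R=55
Round 3 (k=9): L=55 R=143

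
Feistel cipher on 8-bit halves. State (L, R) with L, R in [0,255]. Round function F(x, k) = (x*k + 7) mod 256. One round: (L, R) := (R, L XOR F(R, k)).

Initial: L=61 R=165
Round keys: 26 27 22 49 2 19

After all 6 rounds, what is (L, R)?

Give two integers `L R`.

Round 1 (k=26): L=165 R=244
Round 2 (k=27): L=244 R=102
Round 3 (k=22): L=102 R=63
Round 4 (k=49): L=63 R=112
Round 5 (k=2): L=112 R=216
Round 6 (k=19): L=216 R=127

Answer: 216 127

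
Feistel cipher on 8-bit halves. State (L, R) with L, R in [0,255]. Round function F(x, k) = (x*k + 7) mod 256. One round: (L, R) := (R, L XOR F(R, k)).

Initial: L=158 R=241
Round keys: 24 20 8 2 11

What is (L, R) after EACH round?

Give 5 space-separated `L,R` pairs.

Round 1 (k=24): L=241 R=1
Round 2 (k=20): L=1 R=234
Round 3 (k=8): L=234 R=86
Round 4 (k=2): L=86 R=89
Round 5 (k=11): L=89 R=140

Answer: 241,1 1,234 234,86 86,89 89,140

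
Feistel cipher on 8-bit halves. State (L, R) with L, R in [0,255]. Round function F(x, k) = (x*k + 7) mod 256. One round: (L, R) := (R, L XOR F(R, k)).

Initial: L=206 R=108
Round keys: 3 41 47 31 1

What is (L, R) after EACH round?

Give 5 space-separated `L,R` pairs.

Answer: 108,133 133,56 56,202 202,69 69,134

Derivation:
Round 1 (k=3): L=108 R=133
Round 2 (k=41): L=133 R=56
Round 3 (k=47): L=56 R=202
Round 4 (k=31): L=202 R=69
Round 5 (k=1): L=69 R=134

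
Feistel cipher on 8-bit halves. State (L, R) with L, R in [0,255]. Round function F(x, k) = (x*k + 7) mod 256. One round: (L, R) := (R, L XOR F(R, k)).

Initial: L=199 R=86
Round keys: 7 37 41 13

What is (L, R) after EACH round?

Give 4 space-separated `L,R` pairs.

Answer: 86,166 166,83 83,244 244,56

Derivation:
Round 1 (k=7): L=86 R=166
Round 2 (k=37): L=166 R=83
Round 3 (k=41): L=83 R=244
Round 4 (k=13): L=244 R=56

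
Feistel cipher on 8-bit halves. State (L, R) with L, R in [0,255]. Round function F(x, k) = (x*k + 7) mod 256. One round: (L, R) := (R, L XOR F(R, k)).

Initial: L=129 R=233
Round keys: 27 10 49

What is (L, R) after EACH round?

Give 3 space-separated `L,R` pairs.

Round 1 (k=27): L=233 R=27
Round 2 (k=10): L=27 R=252
Round 3 (k=49): L=252 R=88

Answer: 233,27 27,252 252,88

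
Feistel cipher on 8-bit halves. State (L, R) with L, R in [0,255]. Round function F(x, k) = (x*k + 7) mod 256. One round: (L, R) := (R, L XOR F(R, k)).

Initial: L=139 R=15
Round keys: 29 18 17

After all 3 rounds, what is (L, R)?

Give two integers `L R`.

Round 1 (k=29): L=15 R=49
Round 2 (k=18): L=49 R=118
Round 3 (k=17): L=118 R=236

Answer: 118 236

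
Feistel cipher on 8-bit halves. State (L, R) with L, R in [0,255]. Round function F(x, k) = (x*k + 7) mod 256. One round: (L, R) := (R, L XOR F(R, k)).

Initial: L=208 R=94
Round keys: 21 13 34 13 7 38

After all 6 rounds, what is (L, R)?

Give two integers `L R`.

Answer: 34 96

Derivation:
Round 1 (k=21): L=94 R=109
Round 2 (k=13): L=109 R=206
Round 3 (k=34): L=206 R=14
Round 4 (k=13): L=14 R=115
Round 5 (k=7): L=115 R=34
Round 6 (k=38): L=34 R=96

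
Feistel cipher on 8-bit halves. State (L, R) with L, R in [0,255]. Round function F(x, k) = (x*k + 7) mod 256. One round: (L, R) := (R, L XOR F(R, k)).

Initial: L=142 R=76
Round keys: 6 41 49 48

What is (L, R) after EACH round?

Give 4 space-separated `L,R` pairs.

Round 1 (k=6): L=76 R=65
Round 2 (k=41): L=65 R=60
Round 3 (k=49): L=60 R=194
Round 4 (k=48): L=194 R=91

Answer: 76,65 65,60 60,194 194,91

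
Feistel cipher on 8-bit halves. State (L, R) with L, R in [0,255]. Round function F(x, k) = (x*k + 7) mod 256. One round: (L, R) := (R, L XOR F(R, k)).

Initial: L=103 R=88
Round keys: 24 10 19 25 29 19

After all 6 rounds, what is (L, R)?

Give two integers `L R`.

Answer: 207 32

Derivation:
Round 1 (k=24): L=88 R=32
Round 2 (k=10): L=32 R=31
Round 3 (k=19): L=31 R=116
Round 4 (k=25): L=116 R=68
Round 5 (k=29): L=68 R=207
Round 6 (k=19): L=207 R=32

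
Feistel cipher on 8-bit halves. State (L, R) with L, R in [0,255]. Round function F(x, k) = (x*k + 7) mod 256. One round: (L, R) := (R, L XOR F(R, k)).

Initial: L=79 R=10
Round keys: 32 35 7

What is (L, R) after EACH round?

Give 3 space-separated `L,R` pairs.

Round 1 (k=32): L=10 R=8
Round 2 (k=35): L=8 R=21
Round 3 (k=7): L=21 R=146

Answer: 10,8 8,21 21,146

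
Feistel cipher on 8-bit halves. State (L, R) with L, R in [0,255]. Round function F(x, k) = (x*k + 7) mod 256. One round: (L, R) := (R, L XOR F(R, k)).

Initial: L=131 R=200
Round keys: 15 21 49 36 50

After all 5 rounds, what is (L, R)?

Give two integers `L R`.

Round 1 (k=15): L=200 R=60
Round 2 (k=21): L=60 R=59
Round 3 (k=49): L=59 R=110
Round 4 (k=36): L=110 R=68
Round 5 (k=50): L=68 R=33

Answer: 68 33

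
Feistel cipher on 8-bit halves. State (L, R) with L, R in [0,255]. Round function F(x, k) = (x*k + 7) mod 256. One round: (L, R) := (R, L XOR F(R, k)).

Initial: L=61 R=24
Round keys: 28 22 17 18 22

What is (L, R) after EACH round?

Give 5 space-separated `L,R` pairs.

Round 1 (k=28): L=24 R=154
Round 2 (k=22): L=154 R=91
Round 3 (k=17): L=91 R=136
Round 4 (k=18): L=136 R=204
Round 5 (k=22): L=204 R=7

Answer: 24,154 154,91 91,136 136,204 204,7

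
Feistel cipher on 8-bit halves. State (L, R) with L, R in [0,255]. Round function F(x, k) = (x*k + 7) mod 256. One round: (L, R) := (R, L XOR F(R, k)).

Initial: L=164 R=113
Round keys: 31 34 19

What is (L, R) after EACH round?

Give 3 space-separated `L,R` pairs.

Answer: 113,18 18,26 26,231

Derivation:
Round 1 (k=31): L=113 R=18
Round 2 (k=34): L=18 R=26
Round 3 (k=19): L=26 R=231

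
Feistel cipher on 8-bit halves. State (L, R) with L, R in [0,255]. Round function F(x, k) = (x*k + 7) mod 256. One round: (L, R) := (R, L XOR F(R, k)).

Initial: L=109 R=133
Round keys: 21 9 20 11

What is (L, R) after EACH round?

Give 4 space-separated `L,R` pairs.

Answer: 133,157 157,9 9,38 38,160

Derivation:
Round 1 (k=21): L=133 R=157
Round 2 (k=9): L=157 R=9
Round 3 (k=20): L=9 R=38
Round 4 (k=11): L=38 R=160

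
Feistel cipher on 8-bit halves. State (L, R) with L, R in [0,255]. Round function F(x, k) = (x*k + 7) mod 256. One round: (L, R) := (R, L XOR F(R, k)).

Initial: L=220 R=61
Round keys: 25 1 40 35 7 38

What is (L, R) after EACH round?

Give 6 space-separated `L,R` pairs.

Answer: 61,32 32,26 26,55 55,150 150,22 22,221

Derivation:
Round 1 (k=25): L=61 R=32
Round 2 (k=1): L=32 R=26
Round 3 (k=40): L=26 R=55
Round 4 (k=35): L=55 R=150
Round 5 (k=7): L=150 R=22
Round 6 (k=38): L=22 R=221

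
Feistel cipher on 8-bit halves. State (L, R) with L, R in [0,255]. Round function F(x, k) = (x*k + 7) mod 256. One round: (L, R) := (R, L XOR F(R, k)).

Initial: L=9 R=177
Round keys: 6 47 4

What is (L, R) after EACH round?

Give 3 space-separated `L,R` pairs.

Round 1 (k=6): L=177 R=36
Round 2 (k=47): L=36 R=18
Round 3 (k=4): L=18 R=107

Answer: 177,36 36,18 18,107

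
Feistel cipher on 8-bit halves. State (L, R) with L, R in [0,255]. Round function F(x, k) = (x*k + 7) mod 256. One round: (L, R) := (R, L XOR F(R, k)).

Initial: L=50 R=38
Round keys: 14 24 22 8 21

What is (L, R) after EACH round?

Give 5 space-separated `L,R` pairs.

Round 1 (k=14): L=38 R=41
Round 2 (k=24): L=41 R=249
Round 3 (k=22): L=249 R=68
Round 4 (k=8): L=68 R=222
Round 5 (k=21): L=222 R=121

Answer: 38,41 41,249 249,68 68,222 222,121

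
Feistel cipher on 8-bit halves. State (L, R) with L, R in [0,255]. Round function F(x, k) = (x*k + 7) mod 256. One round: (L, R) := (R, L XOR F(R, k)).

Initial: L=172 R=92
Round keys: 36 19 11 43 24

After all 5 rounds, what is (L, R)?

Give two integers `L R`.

Answer: 251 183

Derivation:
Round 1 (k=36): L=92 R=91
Round 2 (k=19): L=91 R=148
Round 3 (k=11): L=148 R=56
Round 4 (k=43): L=56 R=251
Round 5 (k=24): L=251 R=183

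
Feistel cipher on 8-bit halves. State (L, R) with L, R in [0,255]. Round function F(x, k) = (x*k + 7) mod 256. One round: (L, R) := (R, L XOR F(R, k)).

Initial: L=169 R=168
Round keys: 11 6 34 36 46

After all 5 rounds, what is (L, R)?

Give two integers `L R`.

Round 1 (k=11): L=168 R=150
Round 2 (k=6): L=150 R=35
Round 3 (k=34): L=35 R=59
Round 4 (k=36): L=59 R=112
Round 5 (k=46): L=112 R=28

Answer: 112 28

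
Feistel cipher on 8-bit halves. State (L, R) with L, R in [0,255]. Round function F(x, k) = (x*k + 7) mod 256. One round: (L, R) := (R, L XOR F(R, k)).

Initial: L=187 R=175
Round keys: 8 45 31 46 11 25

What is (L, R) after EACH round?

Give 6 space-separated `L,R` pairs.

Answer: 175,196 196,212 212,119 119,189 189,81 81,77

Derivation:
Round 1 (k=8): L=175 R=196
Round 2 (k=45): L=196 R=212
Round 3 (k=31): L=212 R=119
Round 4 (k=46): L=119 R=189
Round 5 (k=11): L=189 R=81
Round 6 (k=25): L=81 R=77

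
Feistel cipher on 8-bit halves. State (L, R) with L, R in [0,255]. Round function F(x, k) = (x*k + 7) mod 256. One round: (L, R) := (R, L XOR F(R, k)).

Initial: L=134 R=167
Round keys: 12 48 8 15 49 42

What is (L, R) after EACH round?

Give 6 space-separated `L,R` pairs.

Answer: 167,93 93,208 208,218 218,29 29,78 78,206

Derivation:
Round 1 (k=12): L=167 R=93
Round 2 (k=48): L=93 R=208
Round 3 (k=8): L=208 R=218
Round 4 (k=15): L=218 R=29
Round 5 (k=49): L=29 R=78
Round 6 (k=42): L=78 R=206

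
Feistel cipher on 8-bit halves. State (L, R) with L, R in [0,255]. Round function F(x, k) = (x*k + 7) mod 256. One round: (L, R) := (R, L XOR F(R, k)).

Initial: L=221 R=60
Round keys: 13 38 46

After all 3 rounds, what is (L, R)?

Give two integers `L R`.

Answer: 167 199

Derivation:
Round 1 (k=13): L=60 R=206
Round 2 (k=38): L=206 R=167
Round 3 (k=46): L=167 R=199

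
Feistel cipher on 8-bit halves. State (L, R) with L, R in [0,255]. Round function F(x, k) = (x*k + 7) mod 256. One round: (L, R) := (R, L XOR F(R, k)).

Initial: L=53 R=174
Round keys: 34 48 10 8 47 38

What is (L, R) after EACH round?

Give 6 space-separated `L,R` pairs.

Round 1 (k=34): L=174 R=22
Round 2 (k=48): L=22 R=137
Round 3 (k=10): L=137 R=119
Round 4 (k=8): L=119 R=54
Round 5 (k=47): L=54 R=134
Round 6 (k=38): L=134 R=221

Answer: 174,22 22,137 137,119 119,54 54,134 134,221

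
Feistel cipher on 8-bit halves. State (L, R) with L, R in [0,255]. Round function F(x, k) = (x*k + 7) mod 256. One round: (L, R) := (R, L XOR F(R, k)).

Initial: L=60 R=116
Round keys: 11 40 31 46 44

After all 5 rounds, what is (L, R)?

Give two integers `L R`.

Round 1 (k=11): L=116 R=63
Round 2 (k=40): L=63 R=171
Round 3 (k=31): L=171 R=131
Round 4 (k=46): L=131 R=58
Round 5 (k=44): L=58 R=124

Answer: 58 124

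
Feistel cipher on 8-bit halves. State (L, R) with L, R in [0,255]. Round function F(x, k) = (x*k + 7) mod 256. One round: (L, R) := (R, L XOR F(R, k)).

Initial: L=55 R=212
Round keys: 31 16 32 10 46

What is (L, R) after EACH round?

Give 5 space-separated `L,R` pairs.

Answer: 212,132 132,147 147,227 227,118 118,216

Derivation:
Round 1 (k=31): L=212 R=132
Round 2 (k=16): L=132 R=147
Round 3 (k=32): L=147 R=227
Round 4 (k=10): L=227 R=118
Round 5 (k=46): L=118 R=216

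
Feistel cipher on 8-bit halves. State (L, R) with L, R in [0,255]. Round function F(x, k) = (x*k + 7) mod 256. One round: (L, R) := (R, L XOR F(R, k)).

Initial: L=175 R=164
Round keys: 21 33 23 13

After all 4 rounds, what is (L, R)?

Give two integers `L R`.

Answer: 36 36

Derivation:
Round 1 (k=21): L=164 R=212
Round 2 (k=33): L=212 R=255
Round 3 (k=23): L=255 R=36
Round 4 (k=13): L=36 R=36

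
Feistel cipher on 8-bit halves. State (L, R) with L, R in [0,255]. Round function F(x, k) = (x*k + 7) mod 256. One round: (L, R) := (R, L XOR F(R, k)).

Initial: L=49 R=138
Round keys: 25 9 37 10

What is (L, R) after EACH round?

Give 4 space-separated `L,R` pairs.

Answer: 138,176 176,189 189,232 232,170

Derivation:
Round 1 (k=25): L=138 R=176
Round 2 (k=9): L=176 R=189
Round 3 (k=37): L=189 R=232
Round 4 (k=10): L=232 R=170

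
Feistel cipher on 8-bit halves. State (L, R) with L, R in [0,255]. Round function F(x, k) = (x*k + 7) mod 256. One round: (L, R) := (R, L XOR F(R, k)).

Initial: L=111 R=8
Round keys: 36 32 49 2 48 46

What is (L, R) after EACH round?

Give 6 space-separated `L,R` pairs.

Answer: 8,72 72,15 15,174 174,108 108,233 233,137

Derivation:
Round 1 (k=36): L=8 R=72
Round 2 (k=32): L=72 R=15
Round 3 (k=49): L=15 R=174
Round 4 (k=2): L=174 R=108
Round 5 (k=48): L=108 R=233
Round 6 (k=46): L=233 R=137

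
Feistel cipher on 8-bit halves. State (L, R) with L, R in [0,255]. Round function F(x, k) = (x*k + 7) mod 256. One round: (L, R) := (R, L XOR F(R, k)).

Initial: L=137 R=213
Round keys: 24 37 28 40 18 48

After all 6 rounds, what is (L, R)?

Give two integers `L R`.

Round 1 (k=24): L=213 R=118
Round 2 (k=37): L=118 R=192
Round 3 (k=28): L=192 R=113
Round 4 (k=40): L=113 R=111
Round 5 (k=18): L=111 R=164
Round 6 (k=48): L=164 R=168

Answer: 164 168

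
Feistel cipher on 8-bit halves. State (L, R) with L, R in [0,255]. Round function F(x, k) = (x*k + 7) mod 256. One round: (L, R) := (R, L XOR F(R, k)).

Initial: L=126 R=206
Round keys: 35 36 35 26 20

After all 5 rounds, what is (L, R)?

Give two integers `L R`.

Round 1 (k=35): L=206 R=79
Round 2 (k=36): L=79 R=237
Round 3 (k=35): L=237 R=33
Round 4 (k=26): L=33 R=140
Round 5 (k=20): L=140 R=214

Answer: 140 214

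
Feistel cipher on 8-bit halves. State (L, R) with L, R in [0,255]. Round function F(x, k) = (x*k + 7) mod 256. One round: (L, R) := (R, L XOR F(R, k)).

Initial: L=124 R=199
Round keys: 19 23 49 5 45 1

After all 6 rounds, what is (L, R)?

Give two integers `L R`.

Round 1 (k=19): L=199 R=176
Round 2 (k=23): L=176 R=16
Round 3 (k=49): L=16 R=167
Round 4 (k=5): L=167 R=90
Round 5 (k=45): L=90 R=126
Round 6 (k=1): L=126 R=223

Answer: 126 223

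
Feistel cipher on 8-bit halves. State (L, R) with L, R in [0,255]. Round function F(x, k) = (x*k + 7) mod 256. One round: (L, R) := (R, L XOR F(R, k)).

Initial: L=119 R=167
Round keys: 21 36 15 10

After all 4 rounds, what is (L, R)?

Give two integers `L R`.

Round 1 (k=21): L=167 R=205
Round 2 (k=36): L=205 R=124
Round 3 (k=15): L=124 R=134
Round 4 (k=10): L=134 R=63

Answer: 134 63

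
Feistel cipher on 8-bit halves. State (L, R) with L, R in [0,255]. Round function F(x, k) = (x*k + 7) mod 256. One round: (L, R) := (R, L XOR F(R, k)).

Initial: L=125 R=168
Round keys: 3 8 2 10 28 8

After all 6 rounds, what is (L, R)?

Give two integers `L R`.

Answer: 120 53

Derivation:
Round 1 (k=3): L=168 R=130
Round 2 (k=8): L=130 R=191
Round 3 (k=2): L=191 R=7
Round 4 (k=10): L=7 R=242
Round 5 (k=28): L=242 R=120
Round 6 (k=8): L=120 R=53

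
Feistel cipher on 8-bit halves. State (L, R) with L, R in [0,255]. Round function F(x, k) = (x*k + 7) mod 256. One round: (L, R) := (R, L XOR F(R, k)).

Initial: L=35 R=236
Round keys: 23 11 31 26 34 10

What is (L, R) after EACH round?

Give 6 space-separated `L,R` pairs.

Round 1 (k=23): L=236 R=24
Round 2 (k=11): L=24 R=227
Round 3 (k=31): L=227 R=156
Round 4 (k=26): L=156 R=60
Round 5 (k=34): L=60 R=99
Round 6 (k=10): L=99 R=217

Answer: 236,24 24,227 227,156 156,60 60,99 99,217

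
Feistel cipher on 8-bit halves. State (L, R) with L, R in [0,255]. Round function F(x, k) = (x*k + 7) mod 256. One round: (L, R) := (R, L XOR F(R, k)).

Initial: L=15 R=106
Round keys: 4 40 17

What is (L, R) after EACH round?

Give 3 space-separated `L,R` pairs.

Round 1 (k=4): L=106 R=160
Round 2 (k=40): L=160 R=109
Round 3 (k=17): L=109 R=228

Answer: 106,160 160,109 109,228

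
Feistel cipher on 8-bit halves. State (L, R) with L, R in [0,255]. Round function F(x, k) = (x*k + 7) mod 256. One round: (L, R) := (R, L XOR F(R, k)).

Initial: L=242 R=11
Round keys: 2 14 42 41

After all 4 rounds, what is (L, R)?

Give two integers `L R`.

Round 1 (k=2): L=11 R=239
Round 2 (k=14): L=239 R=18
Round 3 (k=42): L=18 R=20
Round 4 (k=41): L=20 R=41

Answer: 20 41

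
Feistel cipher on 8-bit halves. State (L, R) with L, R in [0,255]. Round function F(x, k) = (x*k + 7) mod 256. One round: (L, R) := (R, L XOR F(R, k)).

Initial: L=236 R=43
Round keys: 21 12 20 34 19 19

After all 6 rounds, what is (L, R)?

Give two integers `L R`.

Round 1 (k=21): L=43 R=98
Round 2 (k=12): L=98 R=180
Round 3 (k=20): L=180 R=117
Round 4 (k=34): L=117 R=37
Round 5 (k=19): L=37 R=179
Round 6 (k=19): L=179 R=117

Answer: 179 117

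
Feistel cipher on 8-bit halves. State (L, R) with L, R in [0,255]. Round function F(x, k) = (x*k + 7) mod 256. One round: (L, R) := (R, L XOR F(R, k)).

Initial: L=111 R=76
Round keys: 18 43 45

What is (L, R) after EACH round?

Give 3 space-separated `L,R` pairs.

Answer: 76,48 48,91 91,54

Derivation:
Round 1 (k=18): L=76 R=48
Round 2 (k=43): L=48 R=91
Round 3 (k=45): L=91 R=54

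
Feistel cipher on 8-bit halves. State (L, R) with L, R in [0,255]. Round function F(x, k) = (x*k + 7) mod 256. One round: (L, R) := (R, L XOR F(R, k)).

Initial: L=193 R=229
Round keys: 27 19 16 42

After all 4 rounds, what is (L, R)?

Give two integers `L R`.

Round 1 (k=27): L=229 R=239
Round 2 (k=19): L=239 R=33
Round 3 (k=16): L=33 R=248
Round 4 (k=42): L=248 R=150

Answer: 248 150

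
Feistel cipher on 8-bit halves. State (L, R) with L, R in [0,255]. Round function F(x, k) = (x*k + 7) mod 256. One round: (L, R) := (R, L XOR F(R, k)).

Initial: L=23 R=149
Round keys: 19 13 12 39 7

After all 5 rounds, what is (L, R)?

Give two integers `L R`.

Answer: 68 241

Derivation:
Round 1 (k=19): L=149 R=1
Round 2 (k=13): L=1 R=129
Round 3 (k=12): L=129 R=18
Round 4 (k=39): L=18 R=68
Round 5 (k=7): L=68 R=241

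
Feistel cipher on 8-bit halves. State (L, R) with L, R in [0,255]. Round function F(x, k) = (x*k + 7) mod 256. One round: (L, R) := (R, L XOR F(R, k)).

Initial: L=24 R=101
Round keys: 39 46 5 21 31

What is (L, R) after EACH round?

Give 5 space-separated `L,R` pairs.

Answer: 101,114 114,230 230,247 247,172 172,44

Derivation:
Round 1 (k=39): L=101 R=114
Round 2 (k=46): L=114 R=230
Round 3 (k=5): L=230 R=247
Round 4 (k=21): L=247 R=172
Round 5 (k=31): L=172 R=44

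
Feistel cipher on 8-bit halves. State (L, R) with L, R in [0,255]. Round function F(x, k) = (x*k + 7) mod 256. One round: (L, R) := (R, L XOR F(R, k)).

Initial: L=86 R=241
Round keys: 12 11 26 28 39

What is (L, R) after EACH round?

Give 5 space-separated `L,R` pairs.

Answer: 241,5 5,207 207,8 8,40 40,23

Derivation:
Round 1 (k=12): L=241 R=5
Round 2 (k=11): L=5 R=207
Round 3 (k=26): L=207 R=8
Round 4 (k=28): L=8 R=40
Round 5 (k=39): L=40 R=23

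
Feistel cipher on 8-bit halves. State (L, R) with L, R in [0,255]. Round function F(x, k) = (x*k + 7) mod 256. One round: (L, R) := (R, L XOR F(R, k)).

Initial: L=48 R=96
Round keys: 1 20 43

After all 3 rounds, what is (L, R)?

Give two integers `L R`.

Round 1 (k=1): L=96 R=87
Round 2 (k=20): L=87 R=179
Round 3 (k=43): L=179 R=79

Answer: 179 79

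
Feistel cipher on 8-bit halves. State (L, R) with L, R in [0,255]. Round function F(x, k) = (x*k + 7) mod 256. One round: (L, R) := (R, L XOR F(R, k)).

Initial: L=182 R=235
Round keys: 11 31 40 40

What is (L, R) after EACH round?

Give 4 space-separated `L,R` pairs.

Answer: 235,150 150,218 218,129 129,245

Derivation:
Round 1 (k=11): L=235 R=150
Round 2 (k=31): L=150 R=218
Round 3 (k=40): L=218 R=129
Round 4 (k=40): L=129 R=245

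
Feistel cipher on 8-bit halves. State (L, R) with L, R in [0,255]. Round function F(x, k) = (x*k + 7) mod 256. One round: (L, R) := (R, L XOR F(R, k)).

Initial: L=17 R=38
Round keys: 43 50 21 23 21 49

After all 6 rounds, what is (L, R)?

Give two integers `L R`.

Answer: 165 222

Derivation:
Round 1 (k=43): L=38 R=120
Round 2 (k=50): L=120 R=81
Round 3 (k=21): L=81 R=212
Round 4 (k=23): L=212 R=66
Round 5 (k=21): L=66 R=165
Round 6 (k=49): L=165 R=222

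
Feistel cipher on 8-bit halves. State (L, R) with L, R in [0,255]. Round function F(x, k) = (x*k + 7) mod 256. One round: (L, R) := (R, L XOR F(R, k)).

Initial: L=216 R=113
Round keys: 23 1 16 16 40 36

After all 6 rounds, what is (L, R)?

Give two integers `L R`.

Answer: 14 100

Derivation:
Round 1 (k=23): L=113 R=246
Round 2 (k=1): L=246 R=140
Round 3 (k=16): L=140 R=49
Round 4 (k=16): L=49 R=155
Round 5 (k=40): L=155 R=14
Round 6 (k=36): L=14 R=100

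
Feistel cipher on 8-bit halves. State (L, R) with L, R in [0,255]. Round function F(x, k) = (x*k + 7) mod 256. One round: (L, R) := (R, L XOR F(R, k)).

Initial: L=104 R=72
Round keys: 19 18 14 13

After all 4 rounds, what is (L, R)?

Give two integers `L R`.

Round 1 (k=19): L=72 R=55
Round 2 (k=18): L=55 R=173
Round 3 (k=14): L=173 R=74
Round 4 (k=13): L=74 R=100

Answer: 74 100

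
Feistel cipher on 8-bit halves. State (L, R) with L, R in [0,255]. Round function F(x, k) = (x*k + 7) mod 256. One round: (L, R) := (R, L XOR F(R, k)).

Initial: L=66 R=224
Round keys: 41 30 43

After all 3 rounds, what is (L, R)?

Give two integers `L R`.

Answer: 189 99

Derivation:
Round 1 (k=41): L=224 R=165
Round 2 (k=30): L=165 R=189
Round 3 (k=43): L=189 R=99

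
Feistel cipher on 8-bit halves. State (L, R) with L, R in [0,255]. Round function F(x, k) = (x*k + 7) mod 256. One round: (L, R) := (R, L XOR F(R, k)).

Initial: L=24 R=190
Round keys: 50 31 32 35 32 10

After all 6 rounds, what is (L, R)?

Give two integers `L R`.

Answer: 91 252

Derivation:
Round 1 (k=50): L=190 R=59
Round 2 (k=31): L=59 R=146
Round 3 (k=32): L=146 R=124
Round 4 (k=35): L=124 R=105
Round 5 (k=32): L=105 R=91
Round 6 (k=10): L=91 R=252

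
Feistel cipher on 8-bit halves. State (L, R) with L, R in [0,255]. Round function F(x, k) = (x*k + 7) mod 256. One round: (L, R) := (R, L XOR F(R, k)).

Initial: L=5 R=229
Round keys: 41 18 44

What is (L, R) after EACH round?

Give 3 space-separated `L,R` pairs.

Answer: 229,177 177,156 156,102

Derivation:
Round 1 (k=41): L=229 R=177
Round 2 (k=18): L=177 R=156
Round 3 (k=44): L=156 R=102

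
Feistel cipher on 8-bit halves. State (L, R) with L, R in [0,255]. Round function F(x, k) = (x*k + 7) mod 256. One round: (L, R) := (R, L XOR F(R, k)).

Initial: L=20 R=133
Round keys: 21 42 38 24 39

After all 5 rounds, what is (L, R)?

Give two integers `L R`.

Answer: 69 173

Derivation:
Round 1 (k=21): L=133 R=228
Round 2 (k=42): L=228 R=234
Round 3 (k=38): L=234 R=39
Round 4 (k=24): L=39 R=69
Round 5 (k=39): L=69 R=173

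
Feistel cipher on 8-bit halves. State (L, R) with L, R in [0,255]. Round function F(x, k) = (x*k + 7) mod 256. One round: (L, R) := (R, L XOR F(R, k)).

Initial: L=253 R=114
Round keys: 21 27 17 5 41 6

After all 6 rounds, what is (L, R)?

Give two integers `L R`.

Answer: 109 175

Derivation:
Round 1 (k=21): L=114 R=156
Round 2 (k=27): L=156 R=9
Round 3 (k=17): L=9 R=60
Round 4 (k=5): L=60 R=58
Round 5 (k=41): L=58 R=109
Round 6 (k=6): L=109 R=175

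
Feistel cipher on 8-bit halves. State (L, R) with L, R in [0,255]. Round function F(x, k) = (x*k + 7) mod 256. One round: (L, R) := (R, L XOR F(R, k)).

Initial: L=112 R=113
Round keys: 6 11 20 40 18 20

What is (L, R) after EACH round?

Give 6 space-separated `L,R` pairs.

Answer: 113,221 221,247 247,142 142,192 192,9 9,123

Derivation:
Round 1 (k=6): L=113 R=221
Round 2 (k=11): L=221 R=247
Round 3 (k=20): L=247 R=142
Round 4 (k=40): L=142 R=192
Round 5 (k=18): L=192 R=9
Round 6 (k=20): L=9 R=123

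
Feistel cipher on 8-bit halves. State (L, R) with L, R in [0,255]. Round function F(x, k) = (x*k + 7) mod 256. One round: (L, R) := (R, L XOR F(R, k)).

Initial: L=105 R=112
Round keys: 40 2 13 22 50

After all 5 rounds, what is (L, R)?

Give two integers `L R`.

Answer: 244 63

Derivation:
Round 1 (k=40): L=112 R=238
Round 2 (k=2): L=238 R=147
Round 3 (k=13): L=147 R=144
Round 4 (k=22): L=144 R=244
Round 5 (k=50): L=244 R=63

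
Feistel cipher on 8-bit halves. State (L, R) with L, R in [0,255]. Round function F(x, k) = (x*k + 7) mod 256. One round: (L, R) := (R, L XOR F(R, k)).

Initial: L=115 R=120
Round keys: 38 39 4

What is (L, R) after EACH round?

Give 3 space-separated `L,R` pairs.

Answer: 120,164 164,123 123,87

Derivation:
Round 1 (k=38): L=120 R=164
Round 2 (k=39): L=164 R=123
Round 3 (k=4): L=123 R=87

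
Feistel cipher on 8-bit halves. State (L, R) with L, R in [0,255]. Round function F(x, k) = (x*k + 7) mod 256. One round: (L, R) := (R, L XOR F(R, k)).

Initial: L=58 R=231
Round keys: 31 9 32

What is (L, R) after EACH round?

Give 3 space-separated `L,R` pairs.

Answer: 231,58 58,246 246,253

Derivation:
Round 1 (k=31): L=231 R=58
Round 2 (k=9): L=58 R=246
Round 3 (k=32): L=246 R=253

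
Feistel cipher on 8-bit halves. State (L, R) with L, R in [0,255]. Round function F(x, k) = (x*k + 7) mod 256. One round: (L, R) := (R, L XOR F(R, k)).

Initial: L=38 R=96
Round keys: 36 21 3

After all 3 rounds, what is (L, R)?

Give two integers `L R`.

Round 1 (k=36): L=96 R=161
Round 2 (k=21): L=161 R=92
Round 3 (k=3): L=92 R=186

Answer: 92 186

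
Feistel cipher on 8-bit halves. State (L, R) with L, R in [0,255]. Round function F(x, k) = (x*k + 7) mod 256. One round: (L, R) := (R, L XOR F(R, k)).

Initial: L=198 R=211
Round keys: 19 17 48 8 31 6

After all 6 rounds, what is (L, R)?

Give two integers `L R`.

Round 1 (k=19): L=211 R=118
Round 2 (k=17): L=118 R=14
Round 3 (k=48): L=14 R=209
Round 4 (k=8): L=209 R=129
Round 5 (k=31): L=129 R=119
Round 6 (k=6): L=119 R=80

Answer: 119 80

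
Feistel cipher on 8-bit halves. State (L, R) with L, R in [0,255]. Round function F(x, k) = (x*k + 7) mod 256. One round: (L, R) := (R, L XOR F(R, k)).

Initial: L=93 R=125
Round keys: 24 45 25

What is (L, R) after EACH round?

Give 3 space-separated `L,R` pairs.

Round 1 (k=24): L=125 R=226
Round 2 (k=45): L=226 R=188
Round 3 (k=25): L=188 R=129

Answer: 125,226 226,188 188,129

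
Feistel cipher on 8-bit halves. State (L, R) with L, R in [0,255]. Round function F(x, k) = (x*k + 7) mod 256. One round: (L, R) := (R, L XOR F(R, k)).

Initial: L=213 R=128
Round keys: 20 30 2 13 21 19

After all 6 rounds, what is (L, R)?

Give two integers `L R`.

Round 1 (k=20): L=128 R=210
Round 2 (k=30): L=210 R=35
Round 3 (k=2): L=35 R=159
Round 4 (k=13): L=159 R=57
Round 5 (k=21): L=57 R=43
Round 6 (k=19): L=43 R=1

Answer: 43 1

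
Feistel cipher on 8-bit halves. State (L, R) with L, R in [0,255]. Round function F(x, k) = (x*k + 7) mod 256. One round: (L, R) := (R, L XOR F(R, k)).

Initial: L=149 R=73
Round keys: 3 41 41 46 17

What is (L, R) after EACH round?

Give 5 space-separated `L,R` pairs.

Answer: 73,119 119,95 95,73 73,122 122,104

Derivation:
Round 1 (k=3): L=73 R=119
Round 2 (k=41): L=119 R=95
Round 3 (k=41): L=95 R=73
Round 4 (k=46): L=73 R=122
Round 5 (k=17): L=122 R=104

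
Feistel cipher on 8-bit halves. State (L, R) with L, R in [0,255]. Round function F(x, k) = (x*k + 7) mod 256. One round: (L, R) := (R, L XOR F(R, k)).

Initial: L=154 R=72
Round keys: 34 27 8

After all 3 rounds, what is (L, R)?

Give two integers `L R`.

Answer: 46 122

Derivation:
Round 1 (k=34): L=72 R=13
Round 2 (k=27): L=13 R=46
Round 3 (k=8): L=46 R=122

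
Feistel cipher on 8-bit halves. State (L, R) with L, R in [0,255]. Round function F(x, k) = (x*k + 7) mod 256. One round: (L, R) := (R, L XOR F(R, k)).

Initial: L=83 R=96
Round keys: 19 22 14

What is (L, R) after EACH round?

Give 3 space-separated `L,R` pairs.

Answer: 96,116 116,159 159,205

Derivation:
Round 1 (k=19): L=96 R=116
Round 2 (k=22): L=116 R=159
Round 3 (k=14): L=159 R=205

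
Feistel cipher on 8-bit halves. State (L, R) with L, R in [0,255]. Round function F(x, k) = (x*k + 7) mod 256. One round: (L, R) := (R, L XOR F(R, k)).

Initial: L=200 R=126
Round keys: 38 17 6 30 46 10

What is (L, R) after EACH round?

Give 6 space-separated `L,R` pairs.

Round 1 (k=38): L=126 R=115
Round 2 (k=17): L=115 R=212
Round 3 (k=6): L=212 R=140
Round 4 (k=30): L=140 R=187
Round 5 (k=46): L=187 R=45
Round 6 (k=10): L=45 R=114

Answer: 126,115 115,212 212,140 140,187 187,45 45,114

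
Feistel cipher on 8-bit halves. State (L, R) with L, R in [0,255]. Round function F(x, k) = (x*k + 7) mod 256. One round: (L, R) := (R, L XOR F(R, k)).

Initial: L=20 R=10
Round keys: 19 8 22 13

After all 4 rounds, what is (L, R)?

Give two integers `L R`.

Round 1 (k=19): L=10 R=209
Round 2 (k=8): L=209 R=133
Round 3 (k=22): L=133 R=164
Round 4 (k=13): L=164 R=222

Answer: 164 222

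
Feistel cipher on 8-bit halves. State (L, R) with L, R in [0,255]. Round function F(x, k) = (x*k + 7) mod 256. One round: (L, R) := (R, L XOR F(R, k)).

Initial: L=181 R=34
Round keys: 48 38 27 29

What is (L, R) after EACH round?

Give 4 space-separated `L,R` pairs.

Round 1 (k=48): L=34 R=210
Round 2 (k=38): L=210 R=17
Round 3 (k=27): L=17 R=0
Round 4 (k=29): L=0 R=22

Answer: 34,210 210,17 17,0 0,22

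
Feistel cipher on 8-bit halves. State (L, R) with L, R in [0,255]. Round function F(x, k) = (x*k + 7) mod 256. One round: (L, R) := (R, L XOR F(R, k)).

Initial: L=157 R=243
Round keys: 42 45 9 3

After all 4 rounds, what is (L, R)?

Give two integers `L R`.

Answer: 43 100

Derivation:
Round 1 (k=42): L=243 R=120
Round 2 (k=45): L=120 R=236
Round 3 (k=9): L=236 R=43
Round 4 (k=3): L=43 R=100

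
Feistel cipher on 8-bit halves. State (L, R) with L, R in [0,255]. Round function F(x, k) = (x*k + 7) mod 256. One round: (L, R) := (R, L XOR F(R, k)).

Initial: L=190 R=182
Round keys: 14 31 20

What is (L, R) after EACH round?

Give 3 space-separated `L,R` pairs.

Answer: 182,69 69,212 212,210

Derivation:
Round 1 (k=14): L=182 R=69
Round 2 (k=31): L=69 R=212
Round 3 (k=20): L=212 R=210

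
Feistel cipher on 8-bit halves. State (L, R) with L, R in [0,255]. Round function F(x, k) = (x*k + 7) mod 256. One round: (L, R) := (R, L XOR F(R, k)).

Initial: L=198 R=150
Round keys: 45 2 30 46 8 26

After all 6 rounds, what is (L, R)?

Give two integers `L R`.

Answer: 213 49

Derivation:
Round 1 (k=45): L=150 R=163
Round 2 (k=2): L=163 R=219
Round 3 (k=30): L=219 R=18
Round 4 (k=46): L=18 R=152
Round 5 (k=8): L=152 R=213
Round 6 (k=26): L=213 R=49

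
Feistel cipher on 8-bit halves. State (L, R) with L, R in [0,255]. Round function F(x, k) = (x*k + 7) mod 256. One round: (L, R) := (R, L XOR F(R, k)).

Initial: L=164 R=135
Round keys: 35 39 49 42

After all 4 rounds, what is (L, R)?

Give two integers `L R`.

Round 1 (k=35): L=135 R=216
Round 2 (k=39): L=216 R=104
Round 3 (k=49): L=104 R=55
Round 4 (k=42): L=55 R=101

Answer: 55 101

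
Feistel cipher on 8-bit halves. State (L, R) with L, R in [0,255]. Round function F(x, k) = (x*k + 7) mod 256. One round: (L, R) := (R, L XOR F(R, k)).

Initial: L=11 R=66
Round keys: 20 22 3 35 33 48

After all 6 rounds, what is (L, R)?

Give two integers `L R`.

Round 1 (k=20): L=66 R=36
Round 2 (k=22): L=36 R=93
Round 3 (k=3): L=93 R=58
Round 4 (k=35): L=58 R=168
Round 5 (k=33): L=168 R=149
Round 6 (k=48): L=149 R=95

Answer: 149 95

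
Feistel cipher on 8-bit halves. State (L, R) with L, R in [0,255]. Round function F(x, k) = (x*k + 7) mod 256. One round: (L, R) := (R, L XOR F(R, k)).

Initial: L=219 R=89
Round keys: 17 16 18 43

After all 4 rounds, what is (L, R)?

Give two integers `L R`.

Round 1 (k=17): L=89 R=43
Round 2 (k=16): L=43 R=238
Round 3 (k=18): L=238 R=232
Round 4 (k=43): L=232 R=17

Answer: 232 17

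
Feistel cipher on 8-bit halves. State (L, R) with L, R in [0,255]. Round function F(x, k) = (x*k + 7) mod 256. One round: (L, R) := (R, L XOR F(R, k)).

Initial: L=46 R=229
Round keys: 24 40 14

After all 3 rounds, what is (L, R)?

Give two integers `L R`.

Answer: 74 66

Derivation:
Round 1 (k=24): L=229 R=81
Round 2 (k=40): L=81 R=74
Round 3 (k=14): L=74 R=66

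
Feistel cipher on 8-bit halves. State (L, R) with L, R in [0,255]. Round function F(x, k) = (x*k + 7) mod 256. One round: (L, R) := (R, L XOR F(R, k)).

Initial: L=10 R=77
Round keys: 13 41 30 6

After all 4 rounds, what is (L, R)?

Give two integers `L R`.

Answer: 53 25

Derivation:
Round 1 (k=13): L=77 R=250
Round 2 (k=41): L=250 R=92
Round 3 (k=30): L=92 R=53
Round 4 (k=6): L=53 R=25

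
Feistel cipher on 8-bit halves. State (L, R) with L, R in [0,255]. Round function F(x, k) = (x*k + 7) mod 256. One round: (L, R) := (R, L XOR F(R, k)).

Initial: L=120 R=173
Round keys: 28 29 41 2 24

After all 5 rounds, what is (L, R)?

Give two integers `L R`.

Answer: 34 150

Derivation:
Round 1 (k=28): L=173 R=139
Round 2 (k=29): L=139 R=107
Round 3 (k=41): L=107 R=161
Round 4 (k=2): L=161 R=34
Round 5 (k=24): L=34 R=150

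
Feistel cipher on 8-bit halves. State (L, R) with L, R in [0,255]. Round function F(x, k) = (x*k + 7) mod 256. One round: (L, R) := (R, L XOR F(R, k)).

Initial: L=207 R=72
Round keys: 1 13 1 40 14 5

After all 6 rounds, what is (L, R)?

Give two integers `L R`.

Answer: 65 244

Derivation:
Round 1 (k=1): L=72 R=128
Round 2 (k=13): L=128 R=207
Round 3 (k=1): L=207 R=86
Round 4 (k=40): L=86 R=184
Round 5 (k=14): L=184 R=65
Round 6 (k=5): L=65 R=244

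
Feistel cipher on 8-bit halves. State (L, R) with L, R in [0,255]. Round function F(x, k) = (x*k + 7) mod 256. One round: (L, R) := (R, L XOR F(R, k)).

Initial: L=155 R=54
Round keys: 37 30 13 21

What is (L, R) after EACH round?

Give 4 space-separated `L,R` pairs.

Answer: 54,78 78,29 29,206 206,240

Derivation:
Round 1 (k=37): L=54 R=78
Round 2 (k=30): L=78 R=29
Round 3 (k=13): L=29 R=206
Round 4 (k=21): L=206 R=240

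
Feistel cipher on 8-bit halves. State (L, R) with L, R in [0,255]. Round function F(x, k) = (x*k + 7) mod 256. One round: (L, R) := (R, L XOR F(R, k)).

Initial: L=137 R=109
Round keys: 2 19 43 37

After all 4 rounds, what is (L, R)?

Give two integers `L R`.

Round 1 (k=2): L=109 R=104
Round 2 (k=19): L=104 R=210
Round 3 (k=43): L=210 R=37
Round 4 (k=37): L=37 R=178

Answer: 37 178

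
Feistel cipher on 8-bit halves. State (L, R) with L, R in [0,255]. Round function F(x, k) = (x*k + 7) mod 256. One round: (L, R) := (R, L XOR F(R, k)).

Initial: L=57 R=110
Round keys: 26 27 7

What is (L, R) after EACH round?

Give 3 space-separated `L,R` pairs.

Answer: 110,10 10,123 123,110

Derivation:
Round 1 (k=26): L=110 R=10
Round 2 (k=27): L=10 R=123
Round 3 (k=7): L=123 R=110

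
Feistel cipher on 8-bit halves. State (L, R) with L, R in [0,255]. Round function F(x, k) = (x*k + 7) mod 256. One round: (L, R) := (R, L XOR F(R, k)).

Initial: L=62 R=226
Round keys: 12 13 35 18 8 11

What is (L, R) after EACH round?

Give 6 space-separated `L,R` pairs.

Round 1 (k=12): L=226 R=161
Round 2 (k=13): L=161 R=214
Round 3 (k=35): L=214 R=232
Round 4 (k=18): L=232 R=129
Round 5 (k=8): L=129 R=231
Round 6 (k=11): L=231 R=117

Answer: 226,161 161,214 214,232 232,129 129,231 231,117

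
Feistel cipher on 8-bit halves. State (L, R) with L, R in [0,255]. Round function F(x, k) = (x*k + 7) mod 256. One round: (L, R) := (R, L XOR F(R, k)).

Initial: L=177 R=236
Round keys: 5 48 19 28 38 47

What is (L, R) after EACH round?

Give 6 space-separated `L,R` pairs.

Answer: 236,18 18,139 139,74 74,148 148,181 181,214

Derivation:
Round 1 (k=5): L=236 R=18
Round 2 (k=48): L=18 R=139
Round 3 (k=19): L=139 R=74
Round 4 (k=28): L=74 R=148
Round 5 (k=38): L=148 R=181
Round 6 (k=47): L=181 R=214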